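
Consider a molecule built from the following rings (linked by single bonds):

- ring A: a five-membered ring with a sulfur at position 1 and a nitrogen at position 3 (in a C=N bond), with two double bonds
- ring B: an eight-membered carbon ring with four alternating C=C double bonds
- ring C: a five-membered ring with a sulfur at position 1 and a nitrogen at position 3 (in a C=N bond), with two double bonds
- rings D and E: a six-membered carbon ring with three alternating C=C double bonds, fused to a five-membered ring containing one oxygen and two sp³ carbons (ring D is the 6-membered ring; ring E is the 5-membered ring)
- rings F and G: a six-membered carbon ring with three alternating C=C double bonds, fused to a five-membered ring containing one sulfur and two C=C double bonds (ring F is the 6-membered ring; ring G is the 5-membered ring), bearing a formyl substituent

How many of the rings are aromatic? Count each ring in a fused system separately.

Ring A has a continuous p-orbital overlap around the ring; 2 ring double bonds (4 π electrons) plus a heteroatom lone pair (2) give 6 π electrons. Since 6 = 4n+2 (n=1), ring A is aromatic (thiazole).
Ring B has only sp² ring atoms; a planar conformation would have a fully conjugated π system of 8 electrons. But 8 = 4(2), which is 4n not 4n+2, so ring B is not aromatic (cyclooctatetraene) — cyclooctatetraene distorts into a non-planar tub to avoid antiaromaticity.
Ring C has a continuous p-orbital overlap around the ring; 2 ring double bonds (4 π electrons) plus a heteroatom lone pair (2) give 6 π electrons. Since 6 = 4n+2 (n=1), ring C is aromatic (thiazole).
Ring D has a continuous p-orbital overlap around the ring; 3 ring double bonds give 6 π electrons. 6 = 4(1)+2, so ring D is aromatic (benzene ring).
Ring E has two sp³ carbons, so it is not fully conjugated — not aromatic (oxolane ring).
Rings F and G form a fused bicyclic system (with one sulfur) with 9 sp² atoms and 10 π electrons from ring double bonds plus a heteroatom lone pair. 10 = 4(2)+2, so the system is aromatic and both rings count as aromatic (benzothiophene).
Aromatic: A, C, D, F, G. Total: 5.

5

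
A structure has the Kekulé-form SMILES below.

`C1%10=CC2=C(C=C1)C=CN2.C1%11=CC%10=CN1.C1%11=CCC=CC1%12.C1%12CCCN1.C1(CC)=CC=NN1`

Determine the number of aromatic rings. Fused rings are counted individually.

The SMILES encodes a six-membered carbon ring with three alternating C=C double bonds, fused to a five-membered ring containing one N–H nitrogen and two C=C double bonds; a five-membered ring of four carbons and one nitrogen bearing a hydrogen, with two C=C double bonds; a six-membered carbon ring with two isolated C=C double bonds and two sp³ carbons; a five-membered saturated ring of four carbons and one N–H nitrogen; a five-membered ring with two adjacent nitrogens (one bearing H, one in a double bond) and two double bonds.
The fused 6/5-membered bicyclic (with one N–H) is a single π system with 9 sp² atoms and 10 π electrons from ring double bonds plus a heteroatom lone pair. 10 = 4(2)+2, so the system is aromatic and both rings count as aromatic (indole).
The 5-membered ring with one N–H is fully conjugated (every ring atom contributes a p orbital); 2 ring double bonds (4 π electrons) plus a heteroatom lone pair (2) give 6 π electrons. 6 = 4(1)+2, so it is aromatic (pyrrole).
The 6-membered ring has two sp³ carbons, so it is not fully conjugated — not aromatic (1,4-cyclohexadiene).
The second 5-membered ring with one N–H has only sp³ atoms, so it is not fully conjugated — not aromatic (pyrrolidine).
The 5-membered ring with two adjacent nitrogens (one N–H, one =N–) has a continuous p-orbital overlap around the ring; 2 ring double bonds (4 π electrons) plus a heteroatom lone pair (2) give 6 π electrons. 6 = 4(1)+2, so it is aromatic (pyrazole).
4 of the 6 rings are aromatic. Total: 4.

4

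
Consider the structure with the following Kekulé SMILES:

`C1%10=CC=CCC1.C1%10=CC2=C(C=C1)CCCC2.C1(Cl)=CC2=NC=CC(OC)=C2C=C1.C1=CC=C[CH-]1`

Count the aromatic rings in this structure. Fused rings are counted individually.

The SMILES encodes a six-membered carbon ring with two conjugated C=C double bonds and two sp³ carbons; a six-membered carbon ring with three alternating C=C double bonds, fused to a saturated six-membered carbon ring; two fused six-membered rings, each with three alternating double bonds; one ring is all carbon and the other has one ring nitrogen; a five-membered all-carbon ring bearing a negative charge on one carbon, with two C=C double bonds.
The 6-membered ring has two sp³ carbons, so it is not fully conjugated — not aromatic (1,3-cyclohexadiene).
The second 6-membered ring has a continuous p-orbital overlap around the ring; 3 ring double bonds give 6 π electrons. 6 = 4(1)+2, so it is aromatic (benzene ring).
The third 6-membered ring has four sp³ carbons, so it is not fully conjugated — not aromatic (cyclohexane ring).
The fused 6/6-membered bicyclic (with one nitrogen) is a single π system with 10 sp² atoms and 10 π electrons from ring double bonds. 10 = 4(2)+2, so the system is aromatic and both rings count as aromatic (quinoline).
The 5-membered ring has a continuous p-orbital overlap around the ring; 2 ring double bonds (4 π electrons) plus the carbanion lone pair (2) give 6 π electrons. Since 6 = 4n+2 (n=1), it is aromatic (cyclopentadienyl anion).
4 of the 6 rings are aromatic. Total: 4.

4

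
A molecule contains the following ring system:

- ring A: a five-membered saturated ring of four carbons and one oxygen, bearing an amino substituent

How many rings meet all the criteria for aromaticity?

Ring A has only sp³ atoms, so it is not fully conjugated — not aromatic (tetrahydrofuran).

0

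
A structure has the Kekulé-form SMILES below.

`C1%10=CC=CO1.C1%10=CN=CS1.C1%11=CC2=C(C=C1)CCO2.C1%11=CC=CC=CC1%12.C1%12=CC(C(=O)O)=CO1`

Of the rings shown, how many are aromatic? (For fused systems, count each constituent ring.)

4

The SMILES encodes a five-membered ring of four carbons and one oxygen, with two C=C double bonds; a five-membered ring with a sulfur at position 1 and a nitrogen at position 3 (in a C=N bond), with two double bonds; a six-membered carbon ring with three alternating C=C double bonds, fused to a five-membered ring containing one oxygen and two sp³ carbons; a seven-membered carbon ring with three C=C double bonds and one sp³ carbon; a five-membered ring of four carbons and one oxygen, with two C=C double bonds.
The 5-membered ring with one oxygen is fully conjugated (every ring atom contributes a p orbital); 2 ring double bonds (4 π electrons) plus a heteroatom lone pair (2) give 6 π electrons. That satisfies 4n+2 with n=1, so it is aromatic (furan).
The 5-membered ring with one sulfur and one =N– is fully conjugated (every ring atom contributes a p orbital); 2 ring double bonds (4 π electrons) plus a heteroatom lone pair (2) give 6 π electrons. Since 6 = 4n+2 (n=1), it is aromatic (thiazole).
The 6-membered ring is fully conjugated (every ring atom contributes a p orbital); 3 ring double bonds give 6 π electrons. 6 = 4(1)+2, so it is aromatic (benzene ring).
The second 5-membered ring with one oxygen has two sp³ carbons, so it is not fully conjugated — not aromatic (oxolane ring).
The 7-membered ring has one sp³ carbon, so it is not fully conjugated — not aromatic (cycloheptatriene).
The third 5-membered ring with one oxygen is planar and fully conjugated; 2 ring double bonds (4 π electrons) plus a heteroatom lone pair (2) give 6 π electrons. That satisfies 4n+2 with n=1, so it is aromatic (furan).
4 of the 6 rings are aromatic. Total: 4.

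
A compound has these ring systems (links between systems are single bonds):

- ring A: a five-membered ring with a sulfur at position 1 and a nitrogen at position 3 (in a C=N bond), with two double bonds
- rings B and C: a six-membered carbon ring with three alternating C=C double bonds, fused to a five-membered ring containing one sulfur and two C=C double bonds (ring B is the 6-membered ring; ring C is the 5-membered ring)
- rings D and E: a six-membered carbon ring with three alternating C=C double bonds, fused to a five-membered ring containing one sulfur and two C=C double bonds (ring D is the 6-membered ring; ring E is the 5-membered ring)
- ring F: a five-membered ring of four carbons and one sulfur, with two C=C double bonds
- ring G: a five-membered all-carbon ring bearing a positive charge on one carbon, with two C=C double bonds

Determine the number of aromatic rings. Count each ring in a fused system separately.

6

Ring A has a continuous p-orbital overlap around the ring; 2 ring double bonds (4 π electrons) plus a heteroatom lone pair (2) give 6 π electrons. That satisfies 4n+2 with n=1, so ring A is aromatic (thiazole).
Rings B and C form a fused bicyclic system (with one sulfur) with 9 sp² atoms and 10 π electrons from ring double bonds plus a heteroatom lone pair. 10 = 4(2)+2, so the system is aromatic and both rings count as aromatic (benzothiophene).
Rings D and E form a fused bicyclic system (with one sulfur) with 9 sp² atoms and 10 π electrons from ring double bonds plus a heteroatom lone pair. 10 = 4(2)+2, so the system is aromatic and both rings count as aromatic (benzothiophene).
Ring F is fully conjugated (every ring atom contributes a p orbital); 2 ring double bonds (4 π electrons) plus a heteroatom lone pair (2) give 6 π electrons. Since 6 = 4n+2 (n=1), ring F is aromatic (thiophene).
Ring G has only sp² ring atoms; a planar conformation would have a fully conjugated π system of 4 electrons. But 4 = 4(1), which is 4n not 4n+2, so ring G is not aromatic (cyclopentadienyl cation).
Aromatic: A, B, C, D, E, F. Total: 6.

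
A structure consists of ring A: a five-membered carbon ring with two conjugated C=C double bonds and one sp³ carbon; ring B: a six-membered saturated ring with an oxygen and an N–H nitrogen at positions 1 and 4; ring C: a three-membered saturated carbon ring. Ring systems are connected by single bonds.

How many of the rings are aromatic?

Ring A has one sp³ carbon, so it is not fully conjugated — not aromatic (cyclopentadiene).
Ring B has only sp³ atoms, so it is not fully conjugated — not aromatic (morpholine).
Ring C has only sp³ atoms, so it is not fully conjugated — not aromatic (cyclopropane).
No ring is aromatic. Total: 0.

0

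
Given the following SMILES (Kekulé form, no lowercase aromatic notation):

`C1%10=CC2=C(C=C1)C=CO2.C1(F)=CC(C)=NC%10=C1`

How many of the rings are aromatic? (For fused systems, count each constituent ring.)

The SMILES encodes a six-membered carbon ring with three alternating C=C double bonds, fused to a five-membered ring containing one oxygen and two C=C double bonds; a six-membered ring of five carbons and one nitrogen with three alternating double bonds.
The fused 6/5-membered bicyclic (with one oxygen) is a single π system with 9 sp² atoms and 10 π electrons from ring double bonds plus a heteroatom lone pair. 10 = 4(2)+2, so the system is aromatic and both rings count as aromatic (benzofuran).
The 6-membered ring with one nitrogen is planar and fully conjugated; 3 ring double bonds give 6 π electrons. That satisfies 4n+2 with n=1, so it is aromatic (pyridine).
3 of the 3 rings are aromatic. Total: 3.

3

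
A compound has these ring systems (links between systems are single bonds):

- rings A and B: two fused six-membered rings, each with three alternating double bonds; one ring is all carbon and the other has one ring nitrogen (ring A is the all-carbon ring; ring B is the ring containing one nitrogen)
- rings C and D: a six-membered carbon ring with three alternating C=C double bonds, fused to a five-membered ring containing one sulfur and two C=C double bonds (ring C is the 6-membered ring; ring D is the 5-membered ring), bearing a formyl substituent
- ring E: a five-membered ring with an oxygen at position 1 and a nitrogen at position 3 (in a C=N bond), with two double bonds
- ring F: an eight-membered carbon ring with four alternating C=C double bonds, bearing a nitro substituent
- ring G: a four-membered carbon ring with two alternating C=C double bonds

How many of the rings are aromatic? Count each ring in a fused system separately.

5

Rings A and B form a fused bicyclic system (with one nitrogen) with 10 sp² atoms and 10 π electrons from ring double bonds. 10 = 4(2)+2, so the system is aromatic and both rings count as aromatic (quinoline).
Rings C and D form a fused bicyclic system (with one sulfur) with 9 sp² atoms and 10 π electrons from ring double bonds plus a heteroatom lone pair. 10 = 4(2)+2, so the system is aromatic and both rings count as aromatic (benzothiophene).
Ring E is planar and fully conjugated; 2 ring double bonds (4 π electrons) plus a heteroatom lone pair (2) give 6 π electrons. 6 = 4(1)+2, so ring E is aromatic (oxazole).
Ring F has only sp² ring atoms; a planar conformation would have a fully conjugated π system of 8 electrons. But 8 = 4(2), which is 4n not 4n+2, so ring F is not aromatic (cyclooctatetraene) — cyclooctatetraene distorts into a non-planar tub to avoid antiaromaticity.
Ring G has only sp² ring atoms; a planar conformation would have a fully conjugated π system of 4 electrons. But 4 = 4(1), which is 4n not 4n+2, so ring G is not aromatic (cyclobutadiene) — cyclobutadiene is antiaromatic and distorts to a rectangle.
Aromatic: A, B, C, D, E. Total: 5.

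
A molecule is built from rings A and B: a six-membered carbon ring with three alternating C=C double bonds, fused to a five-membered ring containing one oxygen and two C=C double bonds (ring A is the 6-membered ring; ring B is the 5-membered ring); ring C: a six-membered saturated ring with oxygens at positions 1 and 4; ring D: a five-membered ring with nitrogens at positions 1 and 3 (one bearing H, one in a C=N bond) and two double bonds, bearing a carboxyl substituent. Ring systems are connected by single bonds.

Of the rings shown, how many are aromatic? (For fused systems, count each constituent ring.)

Rings A and B form a fused bicyclic system (with one oxygen) with 9 sp² atoms and 10 π electrons from ring double bonds plus a heteroatom lone pair. 10 = 4(2)+2, so the system is aromatic and both rings count as aromatic (benzofuran).
Ring C has only sp³ atoms, so it is not fully conjugated — not aromatic (1,4-dioxane).
Ring D is planar and fully conjugated; 2 ring double bonds (4 π electrons) plus a heteroatom lone pair (2) give 6 π electrons. 6 = 4(1)+2, so ring D is aromatic (imidazole).
Aromatic: A, B, D. Total: 3.

3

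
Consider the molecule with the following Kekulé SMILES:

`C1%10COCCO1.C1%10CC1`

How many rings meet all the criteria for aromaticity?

0

The SMILES encodes a six-membered saturated ring with oxygens at positions 1 and 4; a three-membered saturated carbon ring.
The 6-membered ring with two oxygens (1,4) has only sp³ atoms, so it is not fully conjugated — not aromatic (1,4-dioxane).
The 3-membered ring has only sp³ atoms, so it is not fully conjugated — not aromatic (cyclopropane).
None of the rings are aromatic. Total: 0.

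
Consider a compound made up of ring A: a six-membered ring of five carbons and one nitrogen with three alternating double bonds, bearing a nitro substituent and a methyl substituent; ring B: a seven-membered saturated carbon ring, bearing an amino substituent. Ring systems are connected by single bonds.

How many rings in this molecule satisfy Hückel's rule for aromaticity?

1

Ring A is planar and fully conjugated; 3 ring double bonds give 6 π electrons. Since 6 = 4n+2 (n=1), ring A is aromatic (pyridine).
Ring B has only sp³ atoms, so it is not fully conjugated — not aromatic (cycloheptane).
Aromatic: A. Total: 1.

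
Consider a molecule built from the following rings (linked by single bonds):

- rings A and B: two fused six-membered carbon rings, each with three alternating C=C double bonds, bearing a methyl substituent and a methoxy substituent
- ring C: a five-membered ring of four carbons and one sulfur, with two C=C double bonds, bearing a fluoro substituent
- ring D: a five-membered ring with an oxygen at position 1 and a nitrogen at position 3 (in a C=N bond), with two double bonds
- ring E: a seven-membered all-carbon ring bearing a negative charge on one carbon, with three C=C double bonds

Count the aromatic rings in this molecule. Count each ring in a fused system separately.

Rings A and B form a fused bicyclic system with 10 sp² atoms and 10 π electrons from ring double bonds. 10 = 4(2)+2, so the system is aromatic and both rings count as aromatic (naphthalene).
Ring C has a continuous p-orbital overlap around the ring; 2 ring double bonds (4 π electrons) plus a heteroatom lone pair (2) give 6 π electrons. Since 6 = 4n+2 (n=1), ring C is aromatic (thiophene).
Ring D has a continuous p-orbital overlap around the ring; 2 ring double bonds (4 π electrons) plus a heteroatom lone pair (2) give 6 π electrons. Since 6 = 4n+2 (n=1), ring D is aromatic (oxazole).
Ring E has only sp² ring atoms; a planar conformation would have a fully conjugated π system of 8 electrons. But 8 = 4(2), which is 4n not 4n+2, so ring E is not aromatic (cycloheptatrienyl anion).
Aromatic: A, B, C, D. Total: 4.

4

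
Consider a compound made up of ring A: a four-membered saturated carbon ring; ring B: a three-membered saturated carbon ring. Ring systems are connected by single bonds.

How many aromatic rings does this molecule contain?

Ring A has only sp³ atoms, so it is not fully conjugated — not aromatic (cyclobutane).
Ring B has only sp³ atoms, so it is not fully conjugated — not aromatic (cyclopropane).
No ring is aromatic. Total: 0.

0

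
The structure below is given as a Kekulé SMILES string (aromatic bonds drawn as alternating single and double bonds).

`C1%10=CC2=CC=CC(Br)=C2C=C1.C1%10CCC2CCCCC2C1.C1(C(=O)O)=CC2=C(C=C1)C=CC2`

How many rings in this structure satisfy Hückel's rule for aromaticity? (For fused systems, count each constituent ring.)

The SMILES encodes two fused six-membered carbon rings, each with three alternating C=C double bonds; two fused six-membered saturated carbon rings; a six-membered carbon ring with three alternating C=C double bonds, fused to a five-membered carbon ring containing one C=C double bond and one sp³ carbon.
The fused 6/6-membered bicyclic is a single π system with 10 sp² atoms and 10 π electrons from ring double bonds. 10 = 4(2)+2, so the system is aromatic and both rings count as aromatic (naphthalene).
The 6-membered ring has only sp³ atoms, so it is not fully conjugated — not aromatic (cyclohexane ring).
The second 6-membered ring has only sp³ atoms, so it is not fully conjugated — not aromatic (cyclohexane ring).
The third 6-membered ring has a continuous p-orbital overlap around the ring; 3 ring double bonds give 6 π electrons. Since 6 = 4n+2 (n=1), it is aromatic (benzene ring).
The 5-membered ring has one sp³ carbon, so it is not fully conjugated — not aromatic (cyclopentene ring).
3 of the 6 rings are aromatic. Total: 3.

3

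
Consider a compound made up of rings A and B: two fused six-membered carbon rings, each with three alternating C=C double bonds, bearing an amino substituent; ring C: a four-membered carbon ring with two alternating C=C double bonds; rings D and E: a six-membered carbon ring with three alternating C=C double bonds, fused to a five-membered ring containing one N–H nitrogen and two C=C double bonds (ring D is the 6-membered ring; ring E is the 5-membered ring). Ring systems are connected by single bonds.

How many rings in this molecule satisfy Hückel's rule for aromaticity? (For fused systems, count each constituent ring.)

Rings A and B form a fused bicyclic system with 10 sp² atoms and 10 π electrons from ring double bonds. 10 = 4(2)+2, so the system is aromatic and both rings count as aromatic (naphthalene).
Ring C has only sp² ring atoms; a planar conformation would have a fully conjugated π system of 4 electrons. But 4 = 4(1), which is 4n not 4n+2, so ring C is not aromatic (cyclobutadiene) — cyclobutadiene is antiaromatic and distorts to a rectangle.
Rings D and E form a fused bicyclic system (with one N–H) with 9 sp² atoms and 10 π electrons from ring double bonds plus a heteroatom lone pair. 10 = 4(2)+2, so the system is aromatic and both rings count as aromatic (indole).
Aromatic: A, B, D, E. Total: 4.

4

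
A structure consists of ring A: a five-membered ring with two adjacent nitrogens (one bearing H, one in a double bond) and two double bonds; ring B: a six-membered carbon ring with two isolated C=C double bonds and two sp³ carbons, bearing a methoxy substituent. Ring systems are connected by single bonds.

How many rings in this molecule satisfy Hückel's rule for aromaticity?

1

Ring A has a continuous p-orbital overlap around the ring; 2 ring double bonds (4 π electrons) plus a heteroatom lone pair (2) give 6 π electrons. 6 = 4(1)+2, so ring A is aromatic (pyrazole).
Ring B has two sp³ carbons, so it is not fully conjugated — not aromatic (1,4-cyclohexadiene).
Aromatic: A. Total: 1.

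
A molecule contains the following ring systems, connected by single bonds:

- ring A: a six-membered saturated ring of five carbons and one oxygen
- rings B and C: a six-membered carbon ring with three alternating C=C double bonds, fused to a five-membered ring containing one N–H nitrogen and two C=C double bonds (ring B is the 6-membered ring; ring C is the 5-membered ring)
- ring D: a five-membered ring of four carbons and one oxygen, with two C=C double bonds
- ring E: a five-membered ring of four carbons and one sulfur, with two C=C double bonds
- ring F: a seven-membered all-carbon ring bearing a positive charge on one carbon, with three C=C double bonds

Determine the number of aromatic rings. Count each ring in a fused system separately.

Ring A has only sp³ atoms, so it is not fully conjugated — not aromatic (tetrahydropyran).
Rings B and C form a fused bicyclic system (with one N–H) with 9 sp² atoms and 10 π electrons from ring double bonds plus a heteroatom lone pair. 10 = 4(2)+2, so the system is aromatic and both rings count as aromatic (indole).
Ring D has a continuous p-orbital overlap around the ring; 2 ring double bonds (4 π electrons) plus a heteroatom lone pair (2) give 6 π electrons. 6 = 4(1)+2, so ring D is aromatic (furan).
Ring E has a continuous p-orbital overlap around the ring; 2 ring double bonds (4 π electrons) plus a heteroatom lone pair (2) give 6 π electrons. Since 6 = 4n+2 (n=1), ring E is aromatic (thiophene).
Ring F is planar and fully conjugated; 3 ring double bonds (6 π electrons) plus the carbocation's empty p orbital (0, but keeps the ring conjugated) give 6 π electrons. Since 6 = 4n+2 (n=1), ring F is aromatic (tropylium cation).
Aromatic: B, C, D, E, F. Total: 5.

5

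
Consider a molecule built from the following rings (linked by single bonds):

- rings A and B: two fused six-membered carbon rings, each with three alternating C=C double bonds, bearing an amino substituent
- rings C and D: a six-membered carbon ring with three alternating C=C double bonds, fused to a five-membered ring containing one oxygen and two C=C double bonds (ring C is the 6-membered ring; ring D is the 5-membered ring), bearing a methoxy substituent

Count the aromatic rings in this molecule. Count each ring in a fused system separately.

Rings A and B form a fused bicyclic system with 10 sp² atoms and 10 π electrons from ring double bonds. 10 = 4(2)+2, so the system is aromatic and both rings count as aromatic (naphthalene).
Rings C and D form a fused bicyclic system (with one oxygen) with 9 sp² atoms and 10 π electrons from ring double bonds plus a heteroatom lone pair. 10 = 4(2)+2, so the system is aromatic and both rings count as aromatic (benzofuran).
Aromatic: A, B, C, D. Total: 4.

4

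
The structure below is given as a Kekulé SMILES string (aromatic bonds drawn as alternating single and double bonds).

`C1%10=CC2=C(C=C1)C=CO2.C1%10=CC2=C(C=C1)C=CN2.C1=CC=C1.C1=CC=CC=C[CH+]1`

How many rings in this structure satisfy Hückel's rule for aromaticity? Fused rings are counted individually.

5

The SMILES encodes a six-membered carbon ring with three alternating C=C double bonds, fused to a five-membered ring containing one oxygen and two C=C double bonds; a six-membered carbon ring with three alternating C=C double bonds, fused to a five-membered ring containing one N–H nitrogen and two C=C double bonds; a four-membered carbon ring with two alternating C=C double bonds; a seven-membered all-carbon ring bearing a positive charge on one carbon, with three C=C double bonds.
The fused 6/5-membered bicyclic (with one oxygen) is a single π system with 9 sp² atoms and 10 π electrons from ring double bonds plus a heteroatom lone pair. 10 = 4(2)+2, so the system is aromatic and both rings count as aromatic (benzofuran).
The fused 6/5-membered bicyclic (with one N–H) is a single π system with 9 sp² atoms and 10 π electrons from ring double bonds plus a heteroatom lone pair. 10 = 4(2)+2, so the system is aromatic and both rings count as aromatic (indole).
The 4-membered ring has only sp² ring atoms; a planar conformation would have a fully conjugated π system of 4 electrons. But 4 = 4(1), which is 4n not 4n+2, so it is not aromatic (cyclobutadiene) — cyclobutadiene is antiaromatic and distorts to a rectangle.
The 7-membered ring is fully conjugated (every ring atom contributes a p orbital); 3 ring double bonds (6 π electrons) plus the carbocation's empty p orbital (0, but keeps the ring conjugated) give 6 π electrons. 6 = 4(1)+2, so it is aromatic (tropylium cation).
5 of the 6 rings are aromatic. Total: 5.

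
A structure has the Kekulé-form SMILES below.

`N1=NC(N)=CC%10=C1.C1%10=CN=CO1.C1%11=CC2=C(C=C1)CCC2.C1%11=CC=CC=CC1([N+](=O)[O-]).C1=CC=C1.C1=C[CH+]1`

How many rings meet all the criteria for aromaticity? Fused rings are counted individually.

The SMILES encodes a six-membered ring with two adjacent nitrogens and three alternating double bonds; a five-membered ring with an oxygen at position 1 and a nitrogen at position 3 (in a C=N bond), with two double bonds; a six-membered carbon ring with three alternating C=C double bonds, fused to a saturated five-membered carbon ring; a seven-membered carbon ring with three C=C double bonds and one sp³ carbon; a four-membered carbon ring with two alternating C=C double bonds; a three-membered all-carbon ring bearing a positive charge on one carbon, with one C=C double bond.
The 6-membered ring with two nitrogens (1,2) has a continuous p-orbital overlap around the ring; 3 ring double bonds give 6 π electrons. Since 6 = 4n+2 (n=1), it is aromatic (pyridazine).
The 5-membered ring with one oxygen and one =N– is planar and fully conjugated; 2 ring double bonds (4 π electrons) plus a heteroatom lone pair (2) give 6 π electrons. 6 = 4(1)+2, so it is aromatic (oxazole).
The 6-membered ring has a continuous p-orbital overlap around the ring; 3 ring double bonds give 6 π electrons. That satisfies 4n+2 with n=1, so it is aromatic (benzene ring).
The 5-membered ring has three sp³ carbons, so it is not fully conjugated — not aromatic (cyclopentane ring).
The 7-membered ring has one sp³ carbon, so it is not fully conjugated — not aromatic (cycloheptatriene).
The 4-membered ring has only sp² ring atoms; a planar conformation would have a fully conjugated π system of 4 electrons. But 4 = 4(1), which is 4n not 4n+2, so it is not aromatic (cyclobutadiene) — cyclobutadiene is antiaromatic and distorts to a rectangle.
The 3-membered ring has a continuous p-orbital overlap around the ring; 1 ring double bond (2 π electrons) plus the carbocation's empty p orbital (0, but keeps the ring conjugated) give 2 π electrons. 2 = 4(0)+2, so it is aromatic (cyclopropenyl cation).
4 of the 7 rings are aromatic. Total: 4.

4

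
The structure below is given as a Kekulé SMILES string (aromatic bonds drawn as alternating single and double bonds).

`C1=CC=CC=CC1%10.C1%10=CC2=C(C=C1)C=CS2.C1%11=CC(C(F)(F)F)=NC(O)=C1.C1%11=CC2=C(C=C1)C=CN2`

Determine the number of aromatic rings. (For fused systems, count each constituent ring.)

The SMILES encodes a seven-membered carbon ring with three C=C double bonds and one sp³ carbon; a six-membered carbon ring with three alternating C=C double bonds, fused to a five-membered ring containing one sulfur and two C=C double bonds; a six-membered ring of five carbons and one nitrogen with three alternating double bonds; a six-membered carbon ring with three alternating C=C double bonds, fused to a five-membered ring containing one N–H nitrogen and two C=C double bonds.
The 7-membered ring has one sp³ carbon, so it is not fully conjugated — not aromatic (cycloheptatriene).
The fused 6/5-membered bicyclic (with one sulfur) is a single π system with 9 sp² atoms and 10 π electrons from ring double bonds plus a heteroatom lone pair. 10 = 4(2)+2, so the system is aromatic and both rings count as aromatic (benzothiophene).
The 6-membered ring with one nitrogen is planar and fully conjugated; 3 ring double bonds give 6 π electrons. 6 = 4(1)+2, so it is aromatic (pyridine).
The fused 6/5-membered bicyclic (with one N–H) is a single π system with 9 sp² atoms and 10 π electrons from ring double bonds plus a heteroatom lone pair. 10 = 4(2)+2, so the system is aromatic and both rings count as aromatic (indole).
5 of the 6 rings are aromatic. Total: 5.

5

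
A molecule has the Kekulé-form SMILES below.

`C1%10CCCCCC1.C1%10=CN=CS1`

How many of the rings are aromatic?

The SMILES encodes a seven-membered saturated carbon ring; a five-membered ring with a sulfur at position 1 and a nitrogen at position 3 (in a C=N bond), with two double bonds.
The 7-membered ring has only sp³ atoms, so it is not fully conjugated — not aromatic (cycloheptane).
The 5-membered ring with one sulfur and one =N– has a continuous p-orbital overlap around the ring; 2 ring double bonds (4 π electrons) plus a heteroatom lone pair (2) give 6 π electrons. Since 6 = 4n+2 (n=1), it is aromatic (thiazole).
1 of the 2 rings is aromatic. Total: 1.

1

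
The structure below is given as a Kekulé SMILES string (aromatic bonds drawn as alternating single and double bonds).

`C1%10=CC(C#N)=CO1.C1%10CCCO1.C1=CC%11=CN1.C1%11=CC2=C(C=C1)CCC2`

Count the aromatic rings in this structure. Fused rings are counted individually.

3

The SMILES encodes a five-membered ring of four carbons and one oxygen, with two C=C double bonds; a five-membered saturated ring of four carbons and one oxygen; a five-membered ring of four carbons and one nitrogen bearing a hydrogen, with two C=C double bonds; a six-membered carbon ring with three alternating C=C double bonds, fused to a saturated five-membered carbon ring.
The 5-membered ring with one oxygen has a continuous p-orbital overlap around the ring; 2 ring double bonds (4 π electrons) plus a heteroatom lone pair (2) give 6 π electrons. Since 6 = 4n+2 (n=1), it is aromatic (furan).
The second 5-membered ring with one oxygen has only sp³ atoms, so it is not fully conjugated — not aromatic (tetrahydrofuran).
The 5-membered ring with one N–H is fully conjugated (every ring atom contributes a p orbital); 2 ring double bonds (4 π electrons) plus a heteroatom lone pair (2) give 6 π electrons. That satisfies 4n+2 with n=1, so it is aromatic (pyrrole).
The 6-membered ring has a continuous p-orbital overlap around the ring; 3 ring double bonds give 6 π electrons. That satisfies 4n+2 with n=1, so it is aromatic (benzene ring).
The 5-membered ring has three sp³ carbons, so it is not fully conjugated — not aromatic (cyclopentane ring).
3 of the 5 rings are aromatic. Total: 3.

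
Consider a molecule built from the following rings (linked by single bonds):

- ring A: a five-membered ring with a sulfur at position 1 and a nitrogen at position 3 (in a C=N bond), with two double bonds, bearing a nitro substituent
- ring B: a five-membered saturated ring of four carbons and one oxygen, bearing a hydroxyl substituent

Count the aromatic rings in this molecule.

Ring A is planar and fully conjugated; 2 ring double bonds (4 π electrons) plus a heteroatom lone pair (2) give 6 π electrons. That satisfies 4n+2 with n=1, so ring A is aromatic (thiazole).
Ring B has only sp³ atoms, so it is not fully conjugated — not aromatic (tetrahydrofuran).
Aromatic: A. Total: 1.

1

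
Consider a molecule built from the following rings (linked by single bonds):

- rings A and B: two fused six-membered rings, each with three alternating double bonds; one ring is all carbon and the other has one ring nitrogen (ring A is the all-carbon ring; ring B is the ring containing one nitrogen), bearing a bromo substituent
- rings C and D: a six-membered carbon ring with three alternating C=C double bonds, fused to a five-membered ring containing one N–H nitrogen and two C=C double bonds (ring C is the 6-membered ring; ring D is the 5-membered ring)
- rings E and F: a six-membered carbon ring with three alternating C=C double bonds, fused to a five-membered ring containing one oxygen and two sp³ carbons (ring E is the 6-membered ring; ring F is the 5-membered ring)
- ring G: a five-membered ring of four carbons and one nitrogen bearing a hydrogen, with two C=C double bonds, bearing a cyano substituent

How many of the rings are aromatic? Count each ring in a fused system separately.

Rings A and B form a fused bicyclic system (with one nitrogen) with 10 sp² atoms and 10 π electrons from ring double bonds. 10 = 4(2)+2, so the system is aromatic and both rings count as aromatic (quinoline).
Rings C and D form a fused bicyclic system (with one N–H) with 9 sp² atoms and 10 π electrons from ring double bonds plus a heteroatom lone pair. 10 = 4(2)+2, so the system is aromatic and both rings count as aromatic (indole).
Ring E is fully conjugated (every ring atom contributes a p orbital); 3 ring double bonds give 6 π electrons. 6 = 4(1)+2, so ring E is aromatic (benzene ring).
Ring F has two sp³ carbons, so it is not fully conjugated — not aromatic (oxolane ring).
Ring G is planar and fully conjugated; 2 ring double bonds (4 π electrons) plus a heteroatom lone pair (2) give 6 π electrons. Since 6 = 4n+2 (n=1), ring G is aromatic (pyrrole).
Aromatic: A, B, C, D, E, G. Total: 6.

6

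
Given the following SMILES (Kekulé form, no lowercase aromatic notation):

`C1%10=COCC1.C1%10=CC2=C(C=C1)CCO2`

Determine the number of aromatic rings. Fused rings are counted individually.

1

The SMILES encodes a five-membered ring of four carbons and one oxygen, with one C=C double bond and two sp³ carbons; a six-membered carbon ring with three alternating C=C double bonds, fused to a five-membered ring containing one oxygen and two sp³ carbons.
The 5-membered ring with one oxygen has two sp³ carbons, so it is not fully conjugated — not aromatic (2,3-dihydrofuran).
The 6-membered ring has a continuous p-orbital overlap around the ring; 3 ring double bonds give 6 π electrons. Since 6 = 4n+2 (n=1), it is aromatic (benzene ring).
The second 5-membered ring with one oxygen has two sp³ carbons, so it is not fully conjugated — not aromatic (oxolane ring).
1 of the 3 rings is aromatic. Total: 1.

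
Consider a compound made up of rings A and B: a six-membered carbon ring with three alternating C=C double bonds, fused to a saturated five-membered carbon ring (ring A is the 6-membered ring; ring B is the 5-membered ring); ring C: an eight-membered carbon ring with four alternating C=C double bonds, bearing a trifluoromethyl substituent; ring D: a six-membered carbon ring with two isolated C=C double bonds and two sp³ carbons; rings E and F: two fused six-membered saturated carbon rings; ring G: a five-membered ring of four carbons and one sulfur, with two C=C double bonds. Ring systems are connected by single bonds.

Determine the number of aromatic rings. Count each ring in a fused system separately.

Ring A is fully conjugated (every ring atom contributes a p orbital); 3 ring double bonds give 6 π electrons. That satisfies 4n+2 with n=1, so ring A is aromatic (benzene ring).
Ring B has three sp³ carbons, so it is not fully conjugated — not aromatic (cyclopentane ring).
Ring C has only sp² ring atoms; a planar conformation would have a fully conjugated π system of 8 electrons. But 8 = 4(2), which is 4n not 4n+2, so ring C is not aromatic (cyclooctatetraene) — cyclooctatetraene distorts into a non-planar tub to avoid antiaromaticity.
Ring D has two sp³ carbons, so it is not fully conjugated — not aromatic (1,4-cyclohexadiene).
Ring E has only sp³ atoms, so it is not fully conjugated — not aromatic (cyclohexane ring).
Ring F has only sp³ atoms, so it is not fully conjugated — not aromatic (cyclohexane ring).
Ring G is planar and fully conjugated; 2 ring double bonds (4 π electrons) plus a heteroatom lone pair (2) give 6 π electrons. 6 = 4(1)+2, so ring G is aromatic (thiophene).
Aromatic: A, G. Total: 2.

2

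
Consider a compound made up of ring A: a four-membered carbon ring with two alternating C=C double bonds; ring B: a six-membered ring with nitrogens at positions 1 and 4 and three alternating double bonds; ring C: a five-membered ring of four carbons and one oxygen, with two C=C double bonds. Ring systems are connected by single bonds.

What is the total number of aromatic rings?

Ring A has only sp² ring atoms; a planar conformation would have a fully conjugated π system of 4 electrons. But 4 = 4(1), which is 4n not 4n+2, so ring A is not aromatic (cyclobutadiene) — cyclobutadiene is antiaromatic and distorts to a rectangle.
Ring B has a continuous p-orbital overlap around the ring; 3 ring double bonds give 6 π electrons. 6 = 4(1)+2, so ring B is aromatic (pyrazine).
Ring C has a continuous p-orbital overlap around the ring; 2 ring double bonds (4 π electrons) plus a heteroatom lone pair (2) give 6 π electrons. That satisfies 4n+2 with n=1, so ring C is aromatic (furan).
Aromatic: B, C. Total: 2.

2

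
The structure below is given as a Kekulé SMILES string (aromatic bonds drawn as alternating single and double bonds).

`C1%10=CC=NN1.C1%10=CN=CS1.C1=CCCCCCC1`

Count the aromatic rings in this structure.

The SMILES encodes a five-membered ring with two adjacent nitrogens (one bearing H, one in a double bond) and two double bonds; a five-membered ring with a sulfur at position 1 and a nitrogen at position 3 (in a C=N bond), with two double bonds; an eight-membered carbon ring with one C=C double bond.
The 5-membered ring with two adjacent nitrogens (one N–H, one =N–) is fully conjugated (every ring atom contributes a p orbital); 2 ring double bonds (4 π electrons) plus a heteroatom lone pair (2) give 6 π electrons. Since 6 = 4n+2 (n=1), it is aromatic (pyrazole).
The 5-membered ring with one sulfur and one =N– has a continuous p-orbital overlap around the ring; 2 ring double bonds (4 π electrons) plus a heteroatom lone pair (2) give 6 π electrons. Since 6 = 4n+2 (n=1), it is aromatic (thiazole).
The 8-membered ring has six sp³ carbons, so it is not fully conjugated — not aromatic (cyclooctene).
2 of the 3 rings are aromatic. Total: 2.

2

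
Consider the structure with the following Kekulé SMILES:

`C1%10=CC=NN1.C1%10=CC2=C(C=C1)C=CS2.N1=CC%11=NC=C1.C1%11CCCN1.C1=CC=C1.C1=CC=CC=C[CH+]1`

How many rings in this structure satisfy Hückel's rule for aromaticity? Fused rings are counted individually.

The SMILES encodes a five-membered ring with two adjacent nitrogens (one bearing H, one in a double bond) and two double bonds; a six-membered carbon ring with three alternating C=C double bonds, fused to a five-membered ring containing one sulfur and two C=C double bonds; a six-membered ring with nitrogens at positions 1 and 4 and three alternating double bonds; a five-membered saturated ring of four carbons and one N–H nitrogen; a four-membered carbon ring with two alternating C=C double bonds; a seven-membered all-carbon ring bearing a positive charge on one carbon, with three C=C double bonds.
The 5-membered ring with two adjacent nitrogens (one N–H, one =N–) is planar and fully conjugated; 2 ring double bonds (4 π electrons) plus a heteroatom lone pair (2) give 6 π electrons. 6 = 4(1)+2, so it is aromatic (pyrazole).
The fused 6/5-membered bicyclic (with one sulfur) is a single π system with 9 sp² atoms and 10 π electrons from ring double bonds plus a heteroatom lone pair. 10 = 4(2)+2, so the system is aromatic and both rings count as aromatic (benzothiophene).
The 6-membered ring with two nitrogens (1,4) is planar and fully conjugated; 3 ring double bonds give 6 π electrons. Since 6 = 4n+2 (n=1), it is aromatic (pyrazine).
The 5-membered ring with one N–H has only sp³ atoms, so it is not fully conjugated — not aromatic (pyrrolidine).
The 4-membered ring has only sp² ring atoms; a planar conformation would have a fully conjugated π system of 4 electrons. But 4 = 4(1), which is 4n not 4n+2, so it is not aromatic (cyclobutadiene) — cyclobutadiene is antiaromatic and distorts to a rectangle.
The 7-membered ring is planar and fully conjugated; 3 ring double bonds (6 π electrons) plus the carbocation's empty p orbital (0, but keeps the ring conjugated) give 6 π electrons. That satisfies 4n+2 with n=1, so it is aromatic (tropylium cation).
5 of the 7 rings are aromatic. Total: 5.

5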